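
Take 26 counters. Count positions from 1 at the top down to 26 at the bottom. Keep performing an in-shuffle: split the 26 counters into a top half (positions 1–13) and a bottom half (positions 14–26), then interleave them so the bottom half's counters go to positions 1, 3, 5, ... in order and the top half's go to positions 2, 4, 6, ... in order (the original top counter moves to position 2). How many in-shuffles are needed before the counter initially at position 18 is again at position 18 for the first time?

2

Follow position 18 under repeated in-shuffles:
18 → 9 → 18
It first returns after 2 in-shuffles.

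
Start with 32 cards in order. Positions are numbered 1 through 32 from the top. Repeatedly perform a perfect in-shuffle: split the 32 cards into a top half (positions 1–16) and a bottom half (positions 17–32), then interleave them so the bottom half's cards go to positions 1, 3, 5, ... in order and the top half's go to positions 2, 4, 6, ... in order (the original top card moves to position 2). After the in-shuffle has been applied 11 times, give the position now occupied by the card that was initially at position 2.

4

Track the card's position through each in-shuffle:
2 → 4 → 8 → 16 → 32 → 31 → 29 → 25 → 17 → 1 → 2 → 4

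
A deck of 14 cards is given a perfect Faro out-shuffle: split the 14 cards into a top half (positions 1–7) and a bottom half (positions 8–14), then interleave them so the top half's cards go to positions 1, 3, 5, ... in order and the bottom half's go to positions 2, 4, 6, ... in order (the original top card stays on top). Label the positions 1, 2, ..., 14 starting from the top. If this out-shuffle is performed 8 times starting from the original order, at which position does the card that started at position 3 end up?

Track the card's position through each out-shuffle:
3 → 5 → 9 → 4 → 7 → 13 → 12 → 10 → 6

6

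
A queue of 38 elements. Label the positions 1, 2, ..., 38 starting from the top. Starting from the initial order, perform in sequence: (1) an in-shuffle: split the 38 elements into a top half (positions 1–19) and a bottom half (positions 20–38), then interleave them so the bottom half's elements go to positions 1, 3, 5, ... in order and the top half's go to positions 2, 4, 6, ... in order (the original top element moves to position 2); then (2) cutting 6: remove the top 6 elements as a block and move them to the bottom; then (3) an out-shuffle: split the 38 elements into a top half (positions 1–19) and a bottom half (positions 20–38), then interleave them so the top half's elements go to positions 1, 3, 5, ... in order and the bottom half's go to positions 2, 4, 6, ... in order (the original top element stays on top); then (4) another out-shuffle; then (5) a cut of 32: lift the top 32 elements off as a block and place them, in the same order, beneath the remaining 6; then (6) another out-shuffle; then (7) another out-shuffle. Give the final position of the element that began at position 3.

Track the element from position 3 forward through each operation:
  after op 1 (in-shuffle): 3 → 6
  after op 2 (cut 6): 6 → 38
  after op 3 (out-shuffle): 38 → 38
  after op 4 (out-shuffle): 38 → 38
  after op 5 (cut 32): 38 → 6
  after op 6 (out-shuffle): 6 → 11
  after op 7 (out-shuffle): 11 → 21

21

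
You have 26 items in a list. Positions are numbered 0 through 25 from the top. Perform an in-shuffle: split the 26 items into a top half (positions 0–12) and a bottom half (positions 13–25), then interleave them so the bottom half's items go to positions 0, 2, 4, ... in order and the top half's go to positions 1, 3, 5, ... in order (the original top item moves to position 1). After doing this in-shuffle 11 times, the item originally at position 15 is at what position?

Track the item's position through each in-shuffle:
15 → 4 → 9 → 19 → 12 → 25 → 24 → 22 → 18 → 10 → 21 → 16

16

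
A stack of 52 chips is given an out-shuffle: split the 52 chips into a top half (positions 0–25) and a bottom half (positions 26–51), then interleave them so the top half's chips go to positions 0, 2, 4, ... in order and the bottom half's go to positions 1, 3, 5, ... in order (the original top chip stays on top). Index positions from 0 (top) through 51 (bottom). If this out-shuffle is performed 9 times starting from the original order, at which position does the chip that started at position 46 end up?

Track the chip's position through each out-shuffle:
46 → 41 → 31 → 11 → 22 → 44 → 37 → 23 → 46 → 41

41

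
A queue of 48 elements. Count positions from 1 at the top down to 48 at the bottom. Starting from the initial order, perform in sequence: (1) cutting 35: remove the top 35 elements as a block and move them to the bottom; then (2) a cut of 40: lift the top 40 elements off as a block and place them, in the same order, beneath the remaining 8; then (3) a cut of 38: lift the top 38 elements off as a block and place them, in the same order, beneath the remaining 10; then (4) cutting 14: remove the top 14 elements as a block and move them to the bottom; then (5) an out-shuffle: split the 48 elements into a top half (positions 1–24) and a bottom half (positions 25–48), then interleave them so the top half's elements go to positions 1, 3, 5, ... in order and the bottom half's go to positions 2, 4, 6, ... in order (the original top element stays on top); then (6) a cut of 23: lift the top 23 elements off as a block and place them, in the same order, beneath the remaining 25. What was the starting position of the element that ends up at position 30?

Undo the operations in reverse order, starting from position 30:
  undo op 6 (cut 23): 30 ← 5
  undo op 5 (out-shuffle, from top half): 5 ← 3
  undo op 4 (cut 14): 3 ← 17
  undo op 3 (cut 38): 17 ← 7
  undo op 2 (cut 40): 7 ← 47
  undo op 1 (cut 35): 47 ← 34
So the element at position 30 came from original position 34.

34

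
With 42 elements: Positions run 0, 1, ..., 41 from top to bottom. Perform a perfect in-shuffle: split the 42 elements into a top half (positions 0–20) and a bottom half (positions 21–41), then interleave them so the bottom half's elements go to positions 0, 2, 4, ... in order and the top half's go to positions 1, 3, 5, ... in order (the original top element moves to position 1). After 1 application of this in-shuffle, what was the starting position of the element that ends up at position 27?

13

Work backwards from position 27, undoing one in-shuffle at a time:
27 ← 13
So the element now at position 27 started at position 13.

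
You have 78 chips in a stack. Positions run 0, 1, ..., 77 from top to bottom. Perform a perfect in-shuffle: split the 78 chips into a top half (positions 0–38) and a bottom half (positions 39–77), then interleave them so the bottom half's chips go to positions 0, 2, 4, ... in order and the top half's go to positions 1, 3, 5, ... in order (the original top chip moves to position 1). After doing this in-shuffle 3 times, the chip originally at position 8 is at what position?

71

Track the chip's position through each in-shuffle:
8 → 17 → 35 → 71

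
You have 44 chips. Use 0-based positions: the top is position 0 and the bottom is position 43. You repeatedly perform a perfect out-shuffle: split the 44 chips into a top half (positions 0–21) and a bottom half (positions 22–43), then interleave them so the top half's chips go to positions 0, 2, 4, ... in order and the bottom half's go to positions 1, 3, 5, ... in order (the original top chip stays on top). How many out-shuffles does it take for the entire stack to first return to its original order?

The out-shuffle permutes the 44 positions with cycle lengths [1, 1, 14, 14, 14].
Every chip is home exactly when every cycle has completed a whole number of laps, i.e. after lcm(1, 14) = 14 out-shuffles.

14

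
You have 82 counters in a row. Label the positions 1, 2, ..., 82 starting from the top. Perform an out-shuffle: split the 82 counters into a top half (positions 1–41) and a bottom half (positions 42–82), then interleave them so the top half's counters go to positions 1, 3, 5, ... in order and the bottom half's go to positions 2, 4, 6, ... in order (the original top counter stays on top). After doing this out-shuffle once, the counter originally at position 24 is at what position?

Track the counter's position through each out-shuffle:
24 → 47

47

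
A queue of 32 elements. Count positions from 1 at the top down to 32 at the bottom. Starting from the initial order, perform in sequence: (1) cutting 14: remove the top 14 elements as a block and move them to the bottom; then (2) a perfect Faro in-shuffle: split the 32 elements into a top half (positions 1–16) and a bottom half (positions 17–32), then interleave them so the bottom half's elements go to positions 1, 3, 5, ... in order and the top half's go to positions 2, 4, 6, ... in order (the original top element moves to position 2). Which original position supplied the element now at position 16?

Undo the operations in reverse order, starting from position 16:
  undo op 2 (in-shuffle, from top half): 16 ← 8
  undo op 1 (cut 14): 8 ← 22
So the element at position 16 came from original position 22.

22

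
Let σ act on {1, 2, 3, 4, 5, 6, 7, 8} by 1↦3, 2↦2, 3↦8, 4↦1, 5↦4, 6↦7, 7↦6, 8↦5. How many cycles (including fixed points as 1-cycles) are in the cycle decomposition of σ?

3

Cycle decomposition: (1 3 8 5 4) (2) (6 7).
3 cycles.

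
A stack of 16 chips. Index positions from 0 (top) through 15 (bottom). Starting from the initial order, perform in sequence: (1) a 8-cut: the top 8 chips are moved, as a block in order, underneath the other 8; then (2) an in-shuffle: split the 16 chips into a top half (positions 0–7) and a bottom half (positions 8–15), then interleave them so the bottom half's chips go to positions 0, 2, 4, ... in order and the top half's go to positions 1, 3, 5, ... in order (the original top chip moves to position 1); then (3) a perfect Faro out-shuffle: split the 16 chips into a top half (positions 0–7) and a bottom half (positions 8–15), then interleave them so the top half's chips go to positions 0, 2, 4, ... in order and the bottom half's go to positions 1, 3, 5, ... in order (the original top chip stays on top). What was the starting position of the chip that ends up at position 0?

Undo the operations in reverse order, starting from position 0:
  undo op 3 (out-shuffle, from top half): 0 ← 0
  undo op 2 (in-shuffle, from bottom half): 0 ← 8
  undo op 1 (cut 8): 8 ← 0
So the chip at position 0 came from original position 0.

0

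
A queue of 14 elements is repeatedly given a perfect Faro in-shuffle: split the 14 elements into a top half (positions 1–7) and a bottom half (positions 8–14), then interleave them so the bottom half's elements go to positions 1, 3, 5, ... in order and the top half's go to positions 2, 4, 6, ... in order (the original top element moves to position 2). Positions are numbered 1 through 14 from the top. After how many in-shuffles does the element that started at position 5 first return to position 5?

Follow position 5 under repeated in-shuffles:
5 → 10 → 5
It first returns after 2 in-shuffles.

2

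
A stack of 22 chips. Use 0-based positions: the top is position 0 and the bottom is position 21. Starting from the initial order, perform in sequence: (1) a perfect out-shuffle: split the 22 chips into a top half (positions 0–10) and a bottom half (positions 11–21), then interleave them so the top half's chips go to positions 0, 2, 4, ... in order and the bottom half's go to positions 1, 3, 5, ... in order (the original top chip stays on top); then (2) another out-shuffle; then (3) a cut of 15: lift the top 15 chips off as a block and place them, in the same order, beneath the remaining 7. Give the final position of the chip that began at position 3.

Track the chip from position 3 forward through each operation:
  after op 1 (out-shuffle): 3 → 6
  after op 2 (out-shuffle): 6 → 12
  after op 3 (cut 15): 12 → 19

19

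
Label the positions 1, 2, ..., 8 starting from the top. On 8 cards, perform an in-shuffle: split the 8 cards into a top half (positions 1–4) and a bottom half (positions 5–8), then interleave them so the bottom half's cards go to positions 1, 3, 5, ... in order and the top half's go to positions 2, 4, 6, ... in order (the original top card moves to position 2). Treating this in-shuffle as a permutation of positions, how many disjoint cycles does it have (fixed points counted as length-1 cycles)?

Trace each unvisited position around until it returns:
(1 2 4 8 7 5) (3 6)
2 cycles in total.

2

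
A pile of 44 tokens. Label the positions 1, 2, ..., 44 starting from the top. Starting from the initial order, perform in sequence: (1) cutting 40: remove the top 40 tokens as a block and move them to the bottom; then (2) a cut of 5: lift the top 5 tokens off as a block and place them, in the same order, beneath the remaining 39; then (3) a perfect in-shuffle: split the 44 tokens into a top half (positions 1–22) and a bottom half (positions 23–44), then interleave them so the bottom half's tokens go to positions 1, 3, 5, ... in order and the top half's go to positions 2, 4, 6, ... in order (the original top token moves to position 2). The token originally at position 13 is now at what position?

24

Track the token from position 13 forward through each operation:
  after op 1 (cut 40): 13 → 17
  after op 2 (cut 5): 17 → 12
  after op 3 (in-shuffle): 12 → 24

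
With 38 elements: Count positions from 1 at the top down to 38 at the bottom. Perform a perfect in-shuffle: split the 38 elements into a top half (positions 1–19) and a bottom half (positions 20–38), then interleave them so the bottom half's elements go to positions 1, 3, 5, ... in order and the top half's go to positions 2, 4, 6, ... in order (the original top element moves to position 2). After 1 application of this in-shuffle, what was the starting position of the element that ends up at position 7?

23

Work backwards from position 7, undoing one in-shuffle at a time:
7 ← 23
So the element now at position 7 started at position 23.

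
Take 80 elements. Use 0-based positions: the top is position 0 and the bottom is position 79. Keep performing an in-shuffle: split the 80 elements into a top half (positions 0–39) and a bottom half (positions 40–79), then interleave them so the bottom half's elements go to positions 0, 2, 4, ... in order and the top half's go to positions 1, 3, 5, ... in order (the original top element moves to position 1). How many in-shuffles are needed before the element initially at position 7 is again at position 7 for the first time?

Follow position 7 under repeated in-shuffles:
7 → 15 → 31 → 63 → 46 → 12 → 25 → 51 → ... → 7 (length 54)
It first returns after 54 in-shuffles.

54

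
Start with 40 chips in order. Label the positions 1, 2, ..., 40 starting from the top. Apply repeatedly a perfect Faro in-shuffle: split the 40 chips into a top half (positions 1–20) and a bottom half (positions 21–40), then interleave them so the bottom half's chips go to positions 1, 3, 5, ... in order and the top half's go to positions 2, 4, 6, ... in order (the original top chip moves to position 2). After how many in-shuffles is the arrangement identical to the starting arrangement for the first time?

20

The in-shuffle permutes the 40 positions with cycle lengths [20, 20].
Every chip is home exactly when every cycle has completed a whole number of laps, i.e. after lcm(20) = 20 in-shuffles.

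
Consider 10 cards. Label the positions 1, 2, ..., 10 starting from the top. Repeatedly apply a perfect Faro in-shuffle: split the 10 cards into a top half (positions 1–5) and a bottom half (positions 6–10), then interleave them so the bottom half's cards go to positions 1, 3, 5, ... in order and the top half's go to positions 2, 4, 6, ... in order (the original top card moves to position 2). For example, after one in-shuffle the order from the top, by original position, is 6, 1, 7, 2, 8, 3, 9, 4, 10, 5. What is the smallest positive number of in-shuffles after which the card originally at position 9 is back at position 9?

Follow position 9 under repeated in-shuffles:
9 → 7 → 3 → 6 → 1 → 2 → 4 → 8 → 5 → 10 → 9
It first returns after 10 in-shuffles.

10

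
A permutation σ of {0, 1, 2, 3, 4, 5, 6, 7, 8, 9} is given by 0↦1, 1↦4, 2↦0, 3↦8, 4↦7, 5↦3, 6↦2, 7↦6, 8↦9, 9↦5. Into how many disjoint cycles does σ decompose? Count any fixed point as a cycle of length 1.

2

Cycle decomposition: (0 1 4 7 6 2) (3 8 9 5).
2 cycles.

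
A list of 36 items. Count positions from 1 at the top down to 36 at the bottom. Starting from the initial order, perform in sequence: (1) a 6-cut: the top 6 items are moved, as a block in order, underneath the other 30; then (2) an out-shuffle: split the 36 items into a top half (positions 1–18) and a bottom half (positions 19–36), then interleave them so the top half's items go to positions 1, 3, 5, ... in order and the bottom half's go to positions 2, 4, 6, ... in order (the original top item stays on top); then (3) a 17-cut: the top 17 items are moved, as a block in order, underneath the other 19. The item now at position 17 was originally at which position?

5

Undo the operations in reverse order, starting from position 17:
  undo op 3 (cut 17): 17 ← 34
  undo op 2 (out-shuffle, from bottom half): 34 ← 35
  undo op 1 (cut 6): 35 ← 5
So the item at position 17 came from original position 5.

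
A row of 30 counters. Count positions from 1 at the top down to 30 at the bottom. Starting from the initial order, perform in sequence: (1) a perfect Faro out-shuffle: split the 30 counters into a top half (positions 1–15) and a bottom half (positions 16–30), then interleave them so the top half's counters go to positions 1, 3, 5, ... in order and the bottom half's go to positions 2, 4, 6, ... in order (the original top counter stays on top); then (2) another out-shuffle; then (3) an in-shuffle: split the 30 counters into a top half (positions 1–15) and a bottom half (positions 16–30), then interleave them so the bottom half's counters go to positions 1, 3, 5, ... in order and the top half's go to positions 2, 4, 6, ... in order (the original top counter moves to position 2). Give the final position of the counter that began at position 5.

Track the counter from position 5 forward through each operation:
  after op 1 (out-shuffle): 5 → 9
  after op 2 (out-shuffle): 9 → 17
  after op 3 (in-shuffle): 17 → 3

3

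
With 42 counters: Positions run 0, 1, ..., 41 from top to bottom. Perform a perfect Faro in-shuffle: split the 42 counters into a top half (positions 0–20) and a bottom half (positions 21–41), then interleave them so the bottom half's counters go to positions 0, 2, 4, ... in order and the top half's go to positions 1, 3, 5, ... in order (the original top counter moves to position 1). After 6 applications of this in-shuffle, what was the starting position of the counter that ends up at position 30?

23

Work backwards from position 30, undoing one in-shuffle at a time:
30 ← 36 ← 39 ← 19 ← 9 ← 4 ← 23
So the counter now at position 30 started at position 23.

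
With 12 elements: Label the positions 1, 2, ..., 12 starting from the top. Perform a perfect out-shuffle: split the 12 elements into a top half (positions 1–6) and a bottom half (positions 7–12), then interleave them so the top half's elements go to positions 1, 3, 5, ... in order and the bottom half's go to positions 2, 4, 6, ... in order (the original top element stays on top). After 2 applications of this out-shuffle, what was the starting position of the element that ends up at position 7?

Work backwards from position 7, undoing one out-shuffle at a time:
7 ← 4 ← 8
So the element now at position 7 started at position 8.

8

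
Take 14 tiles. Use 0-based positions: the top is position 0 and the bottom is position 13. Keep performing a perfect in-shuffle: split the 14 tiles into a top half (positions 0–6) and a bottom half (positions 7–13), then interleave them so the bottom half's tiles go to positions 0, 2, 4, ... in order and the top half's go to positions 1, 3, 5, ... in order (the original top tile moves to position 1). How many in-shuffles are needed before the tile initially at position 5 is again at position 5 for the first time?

4

Follow position 5 under repeated in-shuffles:
5 → 11 → 8 → 2 → 5
It first returns after 4 in-shuffles.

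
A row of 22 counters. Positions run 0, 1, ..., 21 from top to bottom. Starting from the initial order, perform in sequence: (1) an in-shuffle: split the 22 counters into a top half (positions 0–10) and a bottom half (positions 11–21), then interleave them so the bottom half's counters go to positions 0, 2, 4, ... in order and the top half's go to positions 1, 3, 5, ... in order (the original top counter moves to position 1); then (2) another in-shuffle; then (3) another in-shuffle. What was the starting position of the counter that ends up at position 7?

0

Undo the operations in reverse order, starting from position 7:
  undo op 3 (in-shuffle, from top half): 7 ← 3
  undo op 2 (in-shuffle, from top half): 3 ← 1
  undo op 1 (in-shuffle, from top half): 1 ← 0
So the counter at position 7 came from original position 0.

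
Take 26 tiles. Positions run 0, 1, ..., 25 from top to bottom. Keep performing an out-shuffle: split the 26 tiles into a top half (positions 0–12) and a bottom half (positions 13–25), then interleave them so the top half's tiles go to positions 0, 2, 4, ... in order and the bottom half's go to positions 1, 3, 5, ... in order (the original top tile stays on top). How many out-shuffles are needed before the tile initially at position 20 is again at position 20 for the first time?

Follow position 20 under repeated out-shuffles:
20 → 15 → 5 → 10 → 20
It first returns after 4 out-shuffles.

4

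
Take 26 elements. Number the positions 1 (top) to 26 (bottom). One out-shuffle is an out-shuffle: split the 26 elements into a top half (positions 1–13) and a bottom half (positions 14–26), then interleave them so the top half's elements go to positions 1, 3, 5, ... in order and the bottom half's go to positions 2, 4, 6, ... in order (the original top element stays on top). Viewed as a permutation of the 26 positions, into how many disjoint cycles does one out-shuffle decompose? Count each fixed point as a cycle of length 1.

4

Trace each unvisited position around until it returns:
(1) (2 3 5 9 17 8 ... len 20) (6 11 21 16) (26)
4 cycles in total.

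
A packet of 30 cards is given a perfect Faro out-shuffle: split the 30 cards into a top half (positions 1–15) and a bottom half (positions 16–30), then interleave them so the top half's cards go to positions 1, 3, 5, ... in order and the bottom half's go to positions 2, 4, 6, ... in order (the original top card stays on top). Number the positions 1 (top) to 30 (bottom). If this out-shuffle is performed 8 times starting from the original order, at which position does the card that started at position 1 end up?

Position 1 is a fixed point of every out-shuffle, so the card never moves.

1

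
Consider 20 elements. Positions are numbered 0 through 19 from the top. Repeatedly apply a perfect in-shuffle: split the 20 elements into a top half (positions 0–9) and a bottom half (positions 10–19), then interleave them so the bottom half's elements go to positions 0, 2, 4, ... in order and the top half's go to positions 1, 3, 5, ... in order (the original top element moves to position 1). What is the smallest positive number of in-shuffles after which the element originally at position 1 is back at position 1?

6

Follow position 1 under repeated in-shuffles:
1 → 3 → 7 → 15 → 10 → 0 → 1
It first returns after 6 in-shuffles.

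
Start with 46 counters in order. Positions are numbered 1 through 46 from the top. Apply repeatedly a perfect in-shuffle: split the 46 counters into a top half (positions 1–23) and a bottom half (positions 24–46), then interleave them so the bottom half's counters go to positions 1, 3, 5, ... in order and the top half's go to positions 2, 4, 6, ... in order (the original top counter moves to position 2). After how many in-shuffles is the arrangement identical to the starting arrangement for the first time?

The in-shuffle permutes the 46 positions with cycle lengths [23, 23].
Every counter is home exactly when every cycle has completed a whole number of laps, i.e. after lcm(23) = 23 in-shuffles.

23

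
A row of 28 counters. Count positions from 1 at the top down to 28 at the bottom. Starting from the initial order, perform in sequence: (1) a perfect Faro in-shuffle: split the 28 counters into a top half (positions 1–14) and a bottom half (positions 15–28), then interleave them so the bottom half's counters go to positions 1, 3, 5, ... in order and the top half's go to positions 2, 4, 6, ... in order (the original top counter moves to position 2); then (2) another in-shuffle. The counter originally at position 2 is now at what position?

8

Track the counter from position 2 forward through each operation:
  after op 1 (in-shuffle): 2 → 4
  after op 2 (in-shuffle): 4 → 8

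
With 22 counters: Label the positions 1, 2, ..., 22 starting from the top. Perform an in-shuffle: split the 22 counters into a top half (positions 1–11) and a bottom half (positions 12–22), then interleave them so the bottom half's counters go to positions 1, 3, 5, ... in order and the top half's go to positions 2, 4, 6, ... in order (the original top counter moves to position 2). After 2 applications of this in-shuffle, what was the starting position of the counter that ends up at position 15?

21

Work backwards from position 15, undoing one in-shuffle at a time:
15 ← 19 ← 21
So the counter now at position 15 started at position 21.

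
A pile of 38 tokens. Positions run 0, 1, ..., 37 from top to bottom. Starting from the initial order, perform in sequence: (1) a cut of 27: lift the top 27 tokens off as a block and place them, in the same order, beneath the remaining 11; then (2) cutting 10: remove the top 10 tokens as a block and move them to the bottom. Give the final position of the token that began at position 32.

Track the token from position 32 forward through each operation:
  after op 1 (cut 27): 32 → 5
  after op 2 (cut 10): 5 → 33

33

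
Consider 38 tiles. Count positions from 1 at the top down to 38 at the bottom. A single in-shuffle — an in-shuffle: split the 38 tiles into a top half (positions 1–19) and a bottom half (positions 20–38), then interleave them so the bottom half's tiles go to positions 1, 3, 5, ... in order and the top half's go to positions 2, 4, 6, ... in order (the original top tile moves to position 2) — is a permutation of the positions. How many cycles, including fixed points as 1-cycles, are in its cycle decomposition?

Trace each unvisited position around until it returns:
(1 2 4 8 16 32 ... len 12) (3 6 12 24 9 18 ... len 12) (7 14 28 17 34 29 ... len 12) (13 26)
4 cycles in total.

4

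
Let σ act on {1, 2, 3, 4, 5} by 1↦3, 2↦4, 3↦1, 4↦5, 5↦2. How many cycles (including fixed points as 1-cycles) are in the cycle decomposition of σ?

Cycle decomposition: (1 3) (2 4 5).
2 cycles.

2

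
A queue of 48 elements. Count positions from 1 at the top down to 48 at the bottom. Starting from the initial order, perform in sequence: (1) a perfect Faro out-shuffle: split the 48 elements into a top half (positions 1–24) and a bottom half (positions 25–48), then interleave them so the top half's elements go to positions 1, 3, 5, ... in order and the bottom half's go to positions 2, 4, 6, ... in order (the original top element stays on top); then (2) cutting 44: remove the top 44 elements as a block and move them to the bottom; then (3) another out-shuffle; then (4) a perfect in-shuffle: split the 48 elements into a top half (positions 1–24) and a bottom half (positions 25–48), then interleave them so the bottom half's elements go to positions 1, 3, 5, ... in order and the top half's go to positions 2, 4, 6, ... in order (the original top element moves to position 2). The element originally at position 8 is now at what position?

25

Track the element from position 8 forward through each operation:
  after op 1 (out-shuffle): 8 → 15
  after op 2 (cut 44): 15 → 19
  after op 3 (out-shuffle): 19 → 37
  after op 4 (in-shuffle): 37 → 25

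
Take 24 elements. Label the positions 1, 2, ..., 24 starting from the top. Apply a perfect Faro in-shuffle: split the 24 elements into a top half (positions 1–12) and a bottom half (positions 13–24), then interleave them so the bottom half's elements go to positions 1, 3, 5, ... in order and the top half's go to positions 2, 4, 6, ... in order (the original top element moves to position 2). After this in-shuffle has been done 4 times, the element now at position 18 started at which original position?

23

Work backwards from position 18, undoing one in-shuffle at a time:
18 ← 9 ← 17 ← 21 ← 23
So the element now at position 18 started at position 23.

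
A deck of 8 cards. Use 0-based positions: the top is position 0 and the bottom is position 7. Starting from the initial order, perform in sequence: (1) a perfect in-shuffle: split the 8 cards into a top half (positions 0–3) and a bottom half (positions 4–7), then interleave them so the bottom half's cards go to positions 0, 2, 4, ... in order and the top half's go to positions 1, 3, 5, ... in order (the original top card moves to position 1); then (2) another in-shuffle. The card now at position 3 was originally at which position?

Undo the operations in reverse order, starting from position 3:
  undo op 2 (in-shuffle, from top half): 3 ← 1
  undo op 1 (in-shuffle, from top half): 1 ← 0
So the card at position 3 came from original position 0.

0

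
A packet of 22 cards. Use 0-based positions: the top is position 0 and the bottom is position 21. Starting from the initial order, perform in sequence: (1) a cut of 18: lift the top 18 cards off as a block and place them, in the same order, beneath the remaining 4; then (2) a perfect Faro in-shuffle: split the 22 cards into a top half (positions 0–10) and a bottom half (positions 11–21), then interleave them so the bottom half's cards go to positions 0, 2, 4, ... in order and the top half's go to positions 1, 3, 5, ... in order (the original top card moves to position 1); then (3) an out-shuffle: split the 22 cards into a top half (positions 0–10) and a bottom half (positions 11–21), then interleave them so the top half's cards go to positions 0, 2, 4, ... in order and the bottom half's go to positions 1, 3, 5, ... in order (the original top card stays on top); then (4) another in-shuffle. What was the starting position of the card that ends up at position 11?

2

Undo the operations in reverse order, starting from position 11:
  undo op 4 (in-shuffle, from top half): 11 ← 5
  undo op 3 (out-shuffle, from bottom half): 5 ← 13
  undo op 2 (in-shuffle, from top half): 13 ← 6
  undo op 1 (cut 18): 6 ← 2
So the card at position 11 came from original position 2.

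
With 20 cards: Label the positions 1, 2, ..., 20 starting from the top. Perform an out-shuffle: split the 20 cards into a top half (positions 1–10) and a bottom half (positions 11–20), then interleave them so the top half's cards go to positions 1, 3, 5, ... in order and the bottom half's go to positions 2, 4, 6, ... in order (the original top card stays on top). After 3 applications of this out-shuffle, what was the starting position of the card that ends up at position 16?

Work backwards from position 16, undoing one out-shuffle at a time:
16 ← 18 ← 19 ← 10
So the card now at position 16 started at position 10.

10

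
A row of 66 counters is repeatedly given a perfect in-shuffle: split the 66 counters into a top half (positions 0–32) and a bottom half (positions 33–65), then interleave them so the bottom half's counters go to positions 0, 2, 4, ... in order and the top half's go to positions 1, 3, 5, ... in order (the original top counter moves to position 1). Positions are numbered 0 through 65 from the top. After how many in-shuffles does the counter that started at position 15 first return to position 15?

Follow position 15 under repeated in-shuffles:
15 → 31 → 63 → 60 → 54 → 42 → 18 → 37 → ... → 15 (length 66)
It first returns after 66 in-shuffles.

66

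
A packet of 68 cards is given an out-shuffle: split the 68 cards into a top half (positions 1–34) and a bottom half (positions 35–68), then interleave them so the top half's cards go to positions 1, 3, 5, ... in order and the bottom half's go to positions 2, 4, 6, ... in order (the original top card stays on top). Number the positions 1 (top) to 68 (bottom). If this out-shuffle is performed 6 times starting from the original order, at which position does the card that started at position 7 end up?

Track the card's position through each out-shuffle:
7 → 13 → 25 → 49 → 30 → 59 → 50

50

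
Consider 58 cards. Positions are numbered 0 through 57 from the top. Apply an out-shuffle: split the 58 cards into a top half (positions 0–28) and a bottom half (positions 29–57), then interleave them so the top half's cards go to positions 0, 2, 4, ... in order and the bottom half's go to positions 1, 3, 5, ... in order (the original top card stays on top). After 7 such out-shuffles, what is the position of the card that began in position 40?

47

Track the card's position through each out-shuffle:
40 → 23 → 46 → 35 → 13 → 26 → 52 → 47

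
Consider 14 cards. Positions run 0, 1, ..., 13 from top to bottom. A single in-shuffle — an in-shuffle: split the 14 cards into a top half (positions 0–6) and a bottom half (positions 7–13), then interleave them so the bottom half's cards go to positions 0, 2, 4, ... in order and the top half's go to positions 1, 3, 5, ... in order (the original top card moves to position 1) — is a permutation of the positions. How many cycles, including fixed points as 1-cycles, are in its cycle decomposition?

Trace each unvisited position around until it returns:
(0 1 3 7) (2 5 11 8) (4 9) (6 13 12 10)
4 cycles in total.

4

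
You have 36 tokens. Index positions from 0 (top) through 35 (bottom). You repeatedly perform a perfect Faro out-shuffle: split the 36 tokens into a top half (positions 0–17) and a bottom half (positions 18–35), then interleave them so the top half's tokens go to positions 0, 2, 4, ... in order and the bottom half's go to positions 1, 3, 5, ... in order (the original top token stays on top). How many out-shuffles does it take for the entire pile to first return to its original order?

12

The out-shuffle permutes the 36 positions with cycle lengths [1, 1, 3, 3, 4, 12, 12].
Every token is home exactly when every cycle has completed a whole number of laps, i.e. after lcm(1, 3, 4, 12) = 12 out-shuffles.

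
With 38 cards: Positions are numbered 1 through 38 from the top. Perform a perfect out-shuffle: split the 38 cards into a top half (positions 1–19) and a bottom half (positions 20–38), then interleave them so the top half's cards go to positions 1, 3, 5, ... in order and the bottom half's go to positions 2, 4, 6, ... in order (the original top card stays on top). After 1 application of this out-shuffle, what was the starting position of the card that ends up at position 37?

19

Work backwards from position 37, undoing one out-shuffle at a time:
37 ← 19
So the card now at position 37 started at position 19.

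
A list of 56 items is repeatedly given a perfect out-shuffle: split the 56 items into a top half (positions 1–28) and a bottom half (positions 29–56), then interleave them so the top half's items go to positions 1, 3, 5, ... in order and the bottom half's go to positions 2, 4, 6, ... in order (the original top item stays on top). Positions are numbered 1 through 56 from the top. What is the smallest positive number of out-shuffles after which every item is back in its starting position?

The out-shuffle permutes the 56 positions with cycle lengths [1, 1, 4, 10, 20, 20].
Every item is home exactly when every cycle has completed a whole number of laps, i.e. after lcm(1, 4, 10, 20) = 20 out-shuffles.

20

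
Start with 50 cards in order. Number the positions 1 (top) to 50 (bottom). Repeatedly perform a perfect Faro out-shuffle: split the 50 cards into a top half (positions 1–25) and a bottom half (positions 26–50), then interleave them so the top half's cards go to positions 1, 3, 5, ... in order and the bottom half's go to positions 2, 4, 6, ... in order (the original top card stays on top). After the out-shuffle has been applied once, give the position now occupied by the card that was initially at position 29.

8

Track the card's position through each out-shuffle:
29 → 8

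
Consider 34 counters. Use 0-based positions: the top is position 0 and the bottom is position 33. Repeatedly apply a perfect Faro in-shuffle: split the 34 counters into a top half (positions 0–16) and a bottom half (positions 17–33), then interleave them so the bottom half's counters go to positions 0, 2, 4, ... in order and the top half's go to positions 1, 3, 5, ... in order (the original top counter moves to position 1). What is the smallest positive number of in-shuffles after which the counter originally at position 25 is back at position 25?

12

Follow position 25 under repeated in-shuffles:
25 → 16 → 33 → 32 → 30 → 26 → 18 → 2 → 5 → 11 → 23 → 12 → 25
It first returns after 12 in-shuffles.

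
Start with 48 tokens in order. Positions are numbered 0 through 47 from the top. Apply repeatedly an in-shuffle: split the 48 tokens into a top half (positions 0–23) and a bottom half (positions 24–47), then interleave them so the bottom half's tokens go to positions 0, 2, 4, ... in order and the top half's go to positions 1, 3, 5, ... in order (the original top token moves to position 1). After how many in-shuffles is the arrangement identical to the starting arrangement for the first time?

21

The in-shuffle permutes the 48 positions with cycle lengths [3, 3, 21, 21].
Every token is home exactly when every cycle has completed a whole number of laps, i.e. after lcm(3, 21) = 21 in-shuffles.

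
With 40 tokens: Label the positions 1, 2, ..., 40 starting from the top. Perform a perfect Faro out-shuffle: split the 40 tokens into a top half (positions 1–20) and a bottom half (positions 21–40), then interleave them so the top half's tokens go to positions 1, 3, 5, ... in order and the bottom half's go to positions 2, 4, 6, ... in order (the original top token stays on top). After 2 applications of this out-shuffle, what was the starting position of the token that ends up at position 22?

Work backwards from position 22, undoing one out-shuffle at a time:
22 ← 31 ← 16
So the token now at position 22 started at position 16.

16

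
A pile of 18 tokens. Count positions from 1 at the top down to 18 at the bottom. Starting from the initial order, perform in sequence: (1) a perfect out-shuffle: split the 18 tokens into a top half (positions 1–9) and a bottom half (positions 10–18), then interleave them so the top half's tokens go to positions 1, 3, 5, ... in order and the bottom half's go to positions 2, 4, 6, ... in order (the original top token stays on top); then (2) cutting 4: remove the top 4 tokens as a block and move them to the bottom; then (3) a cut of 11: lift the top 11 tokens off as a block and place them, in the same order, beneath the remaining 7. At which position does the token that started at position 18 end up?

Track the token from position 18 forward through each operation:
  after op 1 (out-shuffle): 18 → 18
  after op 2 (cut 4): 18 → 14
  after op 3 (cut 11): 14 → 3

3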